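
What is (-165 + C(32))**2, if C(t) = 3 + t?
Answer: 16900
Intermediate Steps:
(-165 + C(32))**2 = (-165 + (3 + 32))**2 = (-165 + 35)**2 = (-130)**2 = 16900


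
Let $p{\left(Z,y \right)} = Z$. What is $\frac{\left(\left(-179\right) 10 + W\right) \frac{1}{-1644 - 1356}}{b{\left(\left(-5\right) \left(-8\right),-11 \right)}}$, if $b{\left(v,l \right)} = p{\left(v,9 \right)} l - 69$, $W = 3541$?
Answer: $\frac{1751}{1527000} \approx 0.0011467$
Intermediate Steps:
$b{\left(v,l \right)} = -69 + l v$ ($b{\left(v,l \right)} = v l - 69 = l v - 69 = -69 + l v$)
$\frac{\left(\left(-179\right) 10 + W\right) \frac{1}{-1644 - 1356}}{b{\left(\left(-5\right) \left(-8\right),-11 \right)}} = \frac{\left(\left(-179\right) 10 + 3541\right) \frac{1}{-1644 - 1356}}{-69 - 11 \left(\left(-5\right) \left(-8\right)\right)} = \frac{\left(-1790 + 3541\right) \frac{1}{-3000}}{-69 - 440} = \frac{1751 \left(- \frac{1}{3000}\right)}{-69 - 440} = - \frac{1751}{3000 \left(-509\right)} = \left(- \frac{1751}{3000}\right) \left(- \frac{1}{509}\right) = \frac{1751}{1527000}$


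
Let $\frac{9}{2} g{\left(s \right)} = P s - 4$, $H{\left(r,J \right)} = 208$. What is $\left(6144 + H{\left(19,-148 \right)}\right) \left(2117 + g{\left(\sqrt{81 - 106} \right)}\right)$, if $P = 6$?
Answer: $\frac{120973840}{9} + \frac{127040 i}{3} \approx 1.3442 \cdot 10^{7} + 42347.0 i$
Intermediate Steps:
$g{\left(s \right)} = - \frac{8}{9} + \frac{4 s}{3}$ ($g{\left(s \right)} = \frac{2 \left(6 s - 4\right)}{9} = \frac{2 \left(-4 + 6 s\right)}{9} = - \frac{8}{9} + \frac{4 s}{3}$)
$\left(6144 + H{\left(19,-148 \right)}\right) \left(2117 + g{\left(\sqrt{81 - 106} \right)}\right) = \left(6144 + 208\right) \left(2117 - \left(\frac{8}{9} - \frac{4 \sqrt{81 - 106}}{3}\right)\right) = 6352 \left(2117 - \left(\frac{8}{9} - \frac{4 \sqrt{-25}}{3}\right)\right) = 6352 \left(2117 - \left(\frac{8}{9} - \frac{4 \cdot 5 i}{3}\right)\right) = 6352 \left(2117 - \left(\frac{8}{9} - \frac{20 i}{3}\right)\right) = 6352 \left(\frac{19045}{9} + \frac{20 i}{3}\right) = \frac{120973840}{9} + \frac{127040 i}{3}$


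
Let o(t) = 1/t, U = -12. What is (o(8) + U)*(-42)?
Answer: 1995/4 ≈ 498.75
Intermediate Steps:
(o(8) + U)*(-42) = (1/8 - 12)*(-42) = (⅛ - 12)*(-42) = -95/8*(-42) = 1995/4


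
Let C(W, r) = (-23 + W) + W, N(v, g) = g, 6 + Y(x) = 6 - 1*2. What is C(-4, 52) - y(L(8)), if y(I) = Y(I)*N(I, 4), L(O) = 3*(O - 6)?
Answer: -23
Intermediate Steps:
Y(x) = -2 (Y(x) = -6 + (6 - 1*2) = -6 + (6 - 2) = -6 + 4 = -2)
C(W, r) = -23 + 2*W
L(O) = -18 + 3*O (L(O) = 3*(-6 + O) = -18 + 3*O)
y(I) = -8 (y(I) = -2*4 = -8)
C(-4, 52) - y(L(8)) = (-23 + 2*(-4)) - 1*(-8) = (-23 - 8) + 8 = -31 + 8 = -23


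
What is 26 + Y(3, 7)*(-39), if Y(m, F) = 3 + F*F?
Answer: -2002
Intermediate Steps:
Y(m, F) = 3 + F**2
26 + Y(3, 7)*(-39) = 26 + (3 + 7**2)*(-39) = 26 + (3 + 49)*(-39) = 26 + 52*(-39) = 26 - 2028 = -2002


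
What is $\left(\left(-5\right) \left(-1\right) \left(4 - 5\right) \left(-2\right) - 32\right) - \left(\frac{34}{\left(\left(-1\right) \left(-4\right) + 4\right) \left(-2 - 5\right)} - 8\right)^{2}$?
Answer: $- \frac{75329}{784} \approx -96.083$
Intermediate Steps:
$\left(\left(-5\right) \left(-1\right) \left(4 - 5\right) \left(-2\right) - 32\right) - \left(\frac{34}{\left(\left(-1\right) \left(-4\right) + 4\right) \left(-2 - 5\right)} - 8\right)^{2} = \left(5 \left(\left(-1\right) \left(-2\right)\right) - 32\right) - \left(\frac{34}{\left(4 + 4\right) \left(-7\right)} - 8\right)^{2} = \left(5 \cdot 2 - 32\right) - \left(\frac{34}{8 \left(-7\right)} - 8\right)^{2} = \left(10 - 32\right) - \left(\frac{34}{-56} - 8\right)^{2} = -22 - \left(34 \left(- \frac{1}{56}\right) - 8\right)^{2} = -22 - \left(- \frac{17}{28} - 8\right)^{2} = -22 - \left(- \frac{241}{28}\right)^{2} = -22 - \frac{58081}{784} = - \frac{75329}{784}$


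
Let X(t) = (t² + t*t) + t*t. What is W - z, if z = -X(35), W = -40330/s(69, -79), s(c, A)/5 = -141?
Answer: 526241/141 ≈ 3732.2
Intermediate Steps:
s(c, A) = -705 (s(c, A) = 5*(-141) = -705)
X(t) = 3*t² (X(t) = (t² + t²) + t² = 2*t² + t² = 3*t²)
W = 8066/141 (W = -40330/(-705) = -40330*(-1/705) = 8066/141 ≈ 57.206)
z = -3675 (z = -3*35² = -3*1225 = -1*3675 = -3675)
W - z = 8066/141 - 1*(-3675) = 8066/141 + 3675 = 526241/141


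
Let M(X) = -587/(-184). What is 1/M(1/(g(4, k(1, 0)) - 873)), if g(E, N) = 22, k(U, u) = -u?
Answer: 184/587 ≈ 0.31346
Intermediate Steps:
M(X) = 587/184 (M(X) = -587*(-1/184) = 587/184)
1/M(1/(g(4, k(1, 0)) - 873)) = 1/(587/184) = 184/587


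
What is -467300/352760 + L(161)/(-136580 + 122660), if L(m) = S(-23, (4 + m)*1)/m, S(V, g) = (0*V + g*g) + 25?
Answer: -2642220215/1976443728 ≈ -1.3369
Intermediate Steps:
S(V, g) = 25 + g**2 (S(V, g) = (0 + g**2) + 25 = g**2 + 25 = 25 + g**2)
L(m) = (25 + (4 + m)**2)/m (L(m) = (25 + ((4 + m)*1)**2)/m = (25 + (4 + m)**2)/m)
-467300/352760 + L(161)/(-136580 + 122660) = -467300/352760 + ((25 + (4 + 161)**2)/161)/(-136580 + 122660) = -467300*1/352760 + ((25 + 165**2)/161)/(-13920) = -23365/17638 + ((25 + 27225)/161)*(-1/13920) = -23365/17638 + ((1/161)*27250)*(-1/13920) = -23365/17638 + (27250/161)*(-1/13920) = -23365/17638 - 2725/224112 = -2642220215/1976443728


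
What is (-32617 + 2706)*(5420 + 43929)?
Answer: -1476077939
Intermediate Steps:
(-32617 + 2706)*(5420 + 43929) = -29911*49349 = -1476077939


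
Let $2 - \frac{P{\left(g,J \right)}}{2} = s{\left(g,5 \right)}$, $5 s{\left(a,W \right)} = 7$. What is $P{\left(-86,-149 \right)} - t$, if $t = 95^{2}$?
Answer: $- \frac{45119}{5} \approx -9023.8$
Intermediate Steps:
$s{\left(a,W \right)} = \frac{7}{5}$ ($s{\left(a,W \right)} = \frac{1}{5} \cdot 7 = \frac{7}{5}$)
$P{\left(g,J \right)} = \frac{6}{5}$ ($P{\left(g,J \right)} = 4 - \frac{14}{5} = \frac{6}{5}$)
$t = 9025$
$P{\left(-86,-149 \right)} - t = \frac{6}{5} - 9025 = - \frac{45119}{5}$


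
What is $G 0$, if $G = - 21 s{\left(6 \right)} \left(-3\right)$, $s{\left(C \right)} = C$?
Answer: $0$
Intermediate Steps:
$G = 378$ ($G = \left(-21\right) 6 \left(-3\right) = \left(-126\right) \left(-3\right) = 378$)
$G 0 = 378 \cdot 0 = 0$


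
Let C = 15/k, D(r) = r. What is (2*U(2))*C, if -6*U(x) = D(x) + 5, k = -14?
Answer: 5/2 ≈ 2.5000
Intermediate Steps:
U(x) = -⅚ - x/6 (U(x) = -(x + 5)/6 = -(5 + x)/6 = -⅚ - x/6)
C = -15/14 (C = 15/(-14) = 15*(-1/14) = -15/14 ≈ -1.0714)
(2*U(2))*C = (2*(-⅚ - ⅙*2))*(-15/14) = (2*(-⅚ - ⅓))*(-15/14) = (2*(-7/6))*(-15/14) = -7/3*(-15/14) = 5/2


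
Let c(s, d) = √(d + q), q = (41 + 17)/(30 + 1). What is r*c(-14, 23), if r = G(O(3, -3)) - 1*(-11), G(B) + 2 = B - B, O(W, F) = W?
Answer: 9*√23901/31 ≈ 44.884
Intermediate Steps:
q = 58/31 ≈ 1.8710
c(s, d) = √(58/31 + d) (c(s, d) = √(d + 58/31) = √(58/31 + d))
G(B) = -2 (G(B) = -2 + (B - B) = -2 + 0 = -2)
r = 9 (r = -2 - 1*(-11) = -2 + 11 = 9)
r*c(-14, 23) = 9*(√(1798 + 961*23)/31) = 9*(√(1798 + 22103)/31) = 9*(√23901/31) = 9*√23901/31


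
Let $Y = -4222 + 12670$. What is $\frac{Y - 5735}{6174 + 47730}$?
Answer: $\frac{2713}{53904} \approx 0.05033$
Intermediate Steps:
$Y = 8448$
$\frac{Y - 5735}{6174 + 47730} = \frac{8448 - 5735}{6174 + 47730} = \frac{2713}{53904}$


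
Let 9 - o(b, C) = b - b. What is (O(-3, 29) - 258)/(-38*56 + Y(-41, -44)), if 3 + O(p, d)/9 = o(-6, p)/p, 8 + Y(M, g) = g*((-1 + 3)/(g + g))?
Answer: 312/2135 ≈ 0.14614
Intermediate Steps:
o(b, C) = 9 (o(b, C) = 9 - (b - b) = 9 - 1*0 = 9 + 0 = 9)
Y(M, g) = -7 (Y(M, g) = -8 + g*((-1 + 3)/(g + g)) = -8 + g*(2/((2*g))) = -8 + g*(2*(1/(2*g))) = -8 + g/g = -8 + 1 = -7)
O(p, d) = -27 + 81/p (O(p, d) = -27 + 9*(9/p) = -27 + 81/p)
(O(-3, 29) - 258)/(-38*56 + Y(-41, -44)) = ((-27 + 81/(-3)) - 258)/(-38*56 - 7) = ((-27 + 81*(-⅓)) - 258)/(-2128 - 7) = ((-27 - 27) - 258)/(-2135) = (-54 - 258)*(-1/2135) = -312*(-1/2135) = 312/2135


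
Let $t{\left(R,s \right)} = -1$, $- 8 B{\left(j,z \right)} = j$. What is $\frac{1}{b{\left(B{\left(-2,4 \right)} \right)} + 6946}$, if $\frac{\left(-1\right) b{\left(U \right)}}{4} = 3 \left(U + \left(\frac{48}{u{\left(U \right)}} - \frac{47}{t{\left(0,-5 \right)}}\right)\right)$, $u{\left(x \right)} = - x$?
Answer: $\frac{1}{8683} \approx 0.00011517$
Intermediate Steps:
$B{\left(j,z \right)} = - \frac{j}{8}$
$b{\left(U \right)} = -564 - 12 U + \frac{576}{U}$ ($b{\left(U \right)} = - 4 \cdot 3 \left(U + \left(\frac{48}{\left(-1\right) U} - \frac{47}{-1}\right)\right) = - 4 \cdot 3 \left(U + \left(48 \left(- \frac{1}{U}\right) - -47\right)\right) = - 4 \cdot 3 \left(U + \left(- \frac{48}{U} + 47\right)\right) = - 4 \cdot 3 \left(U + \left(47 - \frac{48}{U}\right)\right) = - 4 \cdot 3 \left(47 + U - \frac{48}{U}\right) = - 4 \left(141 - \frac{144}{U} + 3 U\right) = -564 - 12 U + \frac{576}{U}$)
$\frac{1}{b{\left(B{\left(-2,4 \right)} \right)} + 6946} = \frac{1}{\left(-564 - 12 \left(\left(- \frac{1}{8}\right) \left(-2\right)\right) + \frac{576}{\left(- \frac{1}{8}\right) \left(-2\right)}\right) + 6946} = \frac{1}{\left(-564 - 3 + 576 \frac{1}{\frac{1}{4}}\right) + 6946} = \frac{1}{\left(-564 - 3 + 576 \cdot 4\right) + 6946} = \frac{1}{\left(-564 - 3 + 2304\right) + 6946} = \frac{1}{1737 + 6946} = \frac{1}{8683}$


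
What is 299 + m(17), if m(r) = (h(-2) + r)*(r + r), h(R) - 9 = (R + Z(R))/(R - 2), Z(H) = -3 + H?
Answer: 2485/2 ≈ 1242.5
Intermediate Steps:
h(R) = 9 + (-3 + 2*R)/(-2 + R) (h(R) = 9 + (R + (-3 + R))/(R - 2) = 9 + (-3 + 2*R)/(-2 + R))
m(r) = 2*r*(43/4 + r) (m(r) = ((-21 + 11*(-2))/(-2 - 2) + r)*(r + r) = ((-21 - 22)/(-4) + r)*(2*r) = (-1/4*(-43) + r)*(2*r) = (43/4 + r)*(2*r) = 2*r*(43/4 + r))
299 + m(17) = 299 + (1/2)*17*(43 + 4*17) = 299 + (1/2)*17*(43 + 68) = 299 + (1/2)*17*111 = 299 + 1887/2 = 2485/2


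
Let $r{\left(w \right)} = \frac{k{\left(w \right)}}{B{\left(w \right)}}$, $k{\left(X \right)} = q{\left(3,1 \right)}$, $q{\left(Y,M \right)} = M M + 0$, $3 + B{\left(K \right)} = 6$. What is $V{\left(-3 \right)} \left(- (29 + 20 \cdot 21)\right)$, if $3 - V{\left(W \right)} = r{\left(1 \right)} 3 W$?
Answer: $-2694$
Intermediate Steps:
$B{\left(K \right)} = 3$ ($B{\left(K \right)} = -3 + 6 = 3$)
$q{\left(Y,M \right)} = M^{2}$ ($q{\left(Y,M \right)} = M^{2} + 0 = M^{2}$)
$k{\left(X \right)} = 1$ ($k{\left(X \right)} = 1^{2} = 1$)
$r{\left(w \right)} = \frac{1}{3}$ ($r{\left(w \right)} = 1 \cdot \frac{1}{3} = \frac{1}{3}$)
$V{\left(W \right)} = 3 - W$ ($V{\left(W \right)} = 3 - \frac{1}{3} \cdot 3 W = 3 - 1 W = 3 - W$)
$V{\left(-3 \right)} \left(- (29 + 20 \cdot 21)\right) = \left(3 - -3\right) \left(- (29 + 20 \cdot 21)\right) = \left(3 + 3\right) \left(- (29 + 420)\right) = 6 \left(\left(-1\right) 449\right) = 6 \left(-449\right) = -2694$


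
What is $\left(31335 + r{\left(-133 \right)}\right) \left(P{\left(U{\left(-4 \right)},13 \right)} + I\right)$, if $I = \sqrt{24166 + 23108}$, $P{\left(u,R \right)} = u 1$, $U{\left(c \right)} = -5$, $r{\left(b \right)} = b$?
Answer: $-156010 + 31202 \sqrt{47274} \approx 6.6281 \cdot 10^{6}$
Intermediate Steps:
$P{\left(u,R \right)} = u$
$I = \sqrt{47274} \approx 217.43$
$\left(31335 + r{\left(-133 \right)}\right) \left(P{\left(U{\left(-4 \right)},13 \right)} + I\right) = \left(31335 - 133\right) \left(-5 + \sqrt{47274}\right) = 31202 \left(-5 + \sqrt{47274}\right) = -156010 + 31202 \sqrt{47274}$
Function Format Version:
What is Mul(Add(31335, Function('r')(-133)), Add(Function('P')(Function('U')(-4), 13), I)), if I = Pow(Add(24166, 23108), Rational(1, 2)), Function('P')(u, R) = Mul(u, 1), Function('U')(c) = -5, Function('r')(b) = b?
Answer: Add(-156010, Mul(31202, Pow(47274, Rational(1, 2)))) ≈ 6.6281e+6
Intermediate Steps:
Function('P')(u, R) = u
I = Pow(47274, Rational(1, 2)) ≈ 217.43
Mul(Add(31335, Function('r')(-133)), Add(Function('P')(Function('U')(-4), 13), I)) = Mul(Add(31335, -133), Add(-5, Pow(47274, Rational(1, 2)))) = Mul(31202, Add(-5, Pow(47274, Rational(1, 2)))) = Add(-156010, Mul(31202, Pow(47274, Rational(1, 2))))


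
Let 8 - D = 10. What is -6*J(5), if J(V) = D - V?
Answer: 42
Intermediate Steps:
D = -2 (D = 8 - 1*10 = 8 - 10 = -2)
J(V) = -2 - V
-6*J(5) = -6*(-2 - 1*5) = -6*(-2 - 5) = -6*(-7) = 42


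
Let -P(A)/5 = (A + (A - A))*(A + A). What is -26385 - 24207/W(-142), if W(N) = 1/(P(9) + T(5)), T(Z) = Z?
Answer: 19460250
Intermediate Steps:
P(A) = -10*A**2 (P(A) = -5*(A + (A - A))*(A + A) = -5*(A + 0)*2*A = -5*A*2*A = -10*A**2)
W(N) = -1/805 (W(N) = 1/(-10*9**2 + 5) = 1/(-10*81 + 5) = 1/(-810 + 5) = 1/(-805) = -1/805)
-26385 - 24207/W(-142) = -26385 - 24207/(-1/805) = -26385 - 24207*(-805) = -26385 + 19486635 = 19460250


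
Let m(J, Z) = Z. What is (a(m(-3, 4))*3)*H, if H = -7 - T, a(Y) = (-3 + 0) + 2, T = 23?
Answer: 90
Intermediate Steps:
a(Y) = -1 (a(Y) = -3 + 2 = -1)
H = -30 (H = -7 - 1*23 = -7 - 23 = -30)
(a(m(-3, 4))*3)*H = -1*3*(-30) = -3*(-30) = 90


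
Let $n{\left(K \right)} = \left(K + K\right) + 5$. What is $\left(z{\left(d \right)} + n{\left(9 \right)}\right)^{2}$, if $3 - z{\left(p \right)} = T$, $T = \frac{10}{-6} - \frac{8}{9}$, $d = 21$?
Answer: $\frac{66049}{81} \approx 815.42$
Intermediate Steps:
$T = - \frac{23}{9}$ ($T = 10 \left(- \frac{1}{6}\right) - \frac{8}{9} = - \frac{5}{3} - \frac{8}{9} = - \frac{23}{9} \approx -2.5556$)
$z{\left(p \right)} = \frac{50}{9}$ ($z{\left(p \right)} = 3 - - \frac{23}{9} = 3 + \frac{23}{9} = \frac{50}{9}$)
$n{\left(K \right)} = 5 + 2 K$ ($n{\left(K \right)} = 2 K + 5 = 5 + 2 K$)
$\left(z{\left(d \right)} + n{\left(9 \right)}\right)^{2} = \left(\frac{50}{9} + \left(5 + 2 \cdot 9\right)\right)^{2} = \left(\frac{50}{9} + \left(5 + 18\right)\right)^{2} = \left(\frac{50}{9} + 23\right)^{2} = \left(\frac{257}{9}\right)^{2} = \frac{66049}{81}$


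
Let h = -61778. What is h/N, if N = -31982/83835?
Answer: 2589579315/15991 ≈ 1.6194e+5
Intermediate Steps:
N = -31982/83835 (N = -31982*1/83835 = -31982/83835 ≈ -0.38149)
h/N = -61778/(-31982/83835) = -61778*(-83835/31982) = 2589579315/15991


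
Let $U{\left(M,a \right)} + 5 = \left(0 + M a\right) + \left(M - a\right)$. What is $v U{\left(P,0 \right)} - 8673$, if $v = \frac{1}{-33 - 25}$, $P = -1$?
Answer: $- \frac{251514}{29} \approx -8672.9$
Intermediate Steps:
$v = - \frac{1}{58}$ ($v = \frac{1}{-58} = - \frac{1}{58} \approx -0.017241$)
$U{\left(M,a \right)} = -5 + M - a + M a$ ($U{\left(M,a \right)} = -5 + \left(\left(0 + M a\right) + \left(M - a\right)\right) = -5 + \left(M a + \left(M - a\right)\right) = -5 + \left(M - a + M a\right) = -5 + M - a + M a$)
$v U{\left(P,0 \right)} - 8673 = - \frac{-5 - 1 - 0 - 0}{58} - 8673 = - \frac{-5 - 1 + 0 + 0}{58} - 8673 = \left(- \frac{1}{58}\right) \left(-6\right) - 8673 = \frac{3}{29} - 8673 = - \frac{251514}{29}$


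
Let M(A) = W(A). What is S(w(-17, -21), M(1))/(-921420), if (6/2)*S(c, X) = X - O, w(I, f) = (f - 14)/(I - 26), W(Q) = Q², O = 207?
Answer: 103/1382130 ≈ 7.4523e-5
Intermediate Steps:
M(A) = A²
w(I, f) = (-14 + f)/(-26 + I)
S(c, X) = -69 + X/3 (S(c, X) = (X - 1*207)/3 = (X - 207)/3 = (-207 + X)/3 = -69 + X/3)
S(w(-17, -21), M(1))/(-921420) = (-69 + (⅓)*1²)/(-921420) = (-69 + (⅓)*1)*(-1/921420) = (-69 + ⅓)*(-1/921420) = -206/3*(-1/921420) = 103/1382130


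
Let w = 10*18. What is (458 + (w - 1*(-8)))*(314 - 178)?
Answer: 87856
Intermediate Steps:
w = 180
(458 + (w - 1*(-8)))*(314 - 178) = (458 + (180 - 1*(-8)))*(314 - 178) = (458 + (180 + 8))*136 = (458 + 188)*136 = 646*136 = 87856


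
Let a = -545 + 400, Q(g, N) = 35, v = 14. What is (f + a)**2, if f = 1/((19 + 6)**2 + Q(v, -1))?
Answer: 9158298601/435600 ≈ 21025.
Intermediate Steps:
a = -145
f = 1/660 (f = 1/((19 + 6)**2 + 35) = 1/(25**2 + 35) = 1/(625 + 35) = 1/660 ≈ 0.0015152)
(f + a)**2 = (1/660 - 145)**2 = (-95699/660)**2 = 9158298601/435600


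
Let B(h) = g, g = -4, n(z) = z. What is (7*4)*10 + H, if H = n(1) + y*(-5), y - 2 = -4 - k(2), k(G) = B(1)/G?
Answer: 281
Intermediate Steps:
B(h) = -4
k(G) = -4/G
y = 0 (y = 2 + (-4 - (-4)/2) = 2 + (-4 - 1*(-2)) = 2 + (-4 + 2) = 2 - 2 = 0)
H = 1 (H = 1 + 0*(-5) = 1 + 0 = 1)
(7*4)*10 + H = (7*4)*10 + 1 = 28*10 + 1 = 280 + 1 = 281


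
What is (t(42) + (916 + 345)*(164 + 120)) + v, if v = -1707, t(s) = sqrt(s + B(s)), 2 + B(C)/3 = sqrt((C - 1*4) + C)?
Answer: 356417 + 2*sqrt(9 + 3*sqrt(5)) ≈ 3.5643e+5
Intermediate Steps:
B(C) = -6 + 3*sqrt(-4 + 2*C) (B(C) = -6 + 3*sqrt((C - 1*4) + C) = -6 + 3*sqrt((C - 4) + C) = -6 + 3*sqrt((-4 + C) + C) = -6 + 3*sqrt(-4 + 2*C))
t(s) = sqrt(-6 + s + 3*sqrt(-4 + 2*s)) (t(s) = sqrt(s + (-6 + 3*sqrt(-4 + 2*s))) = sqrt(-6 + s + 3*sqrt(-4 + 2*s)))
(t(42) + (916 + 345)*(164 + 120)) + v = (sqrt(-6 + 42 + 3*sqrt(2)*sqrt(-2 + 42)) + (916 + 345)*(164 + 120)) - 1707 = (sqrt(-6 + 42 + 3*sqrt(2)*sqrt(40)) + 1261*284) - 1707 = (sqrt(-6 + 42 + 3*sqrt(2)*(2*sqrt(10))) + 358124) - 1707 = (sqrt(-6 + 42 + 12*sqrt(5)) + 358124) - 1707 = (sqrt(36 + 12*sqrt(5)) + 358124) - 1707 = (358124 + sqrt(36 + 12*sqrt(5))) - 1707 = 356417 + sqrt(36 + 12*sqrt(5))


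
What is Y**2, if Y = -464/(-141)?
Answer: 215296/19881 ≈ 10.829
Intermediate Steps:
Y = 464/141 (Y = -464*(-1/141) = 464/141 ≈ 3.2908)
Y**2 = (464/141)**2 = 215296/19881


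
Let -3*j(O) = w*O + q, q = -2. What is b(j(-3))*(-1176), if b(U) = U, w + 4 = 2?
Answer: 1568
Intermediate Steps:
w = -2 (w = -4 + 2 = -2)
j(O) = ⅔ + 2*O/3 (j(O) = -(-2*O - 2)/3 = -(-2 - 2*O)/3 = ⅔ + 2*O/3)
b(j(-3))*(-1176) = (⅔ + (⅔)*(-3))*(-1176) = (⅔ - 2)*(-1176) = -4/3*(-1176) = 1568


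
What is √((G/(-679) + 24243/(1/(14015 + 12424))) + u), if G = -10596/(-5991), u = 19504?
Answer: √1178529016448646342473/1355963 ≈ 25318.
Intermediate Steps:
G = 3532/1997 (G = -10596*(-1/5991) = 3532/1997 ≈ 1.7687)
√((G/(-679) + 24243/(1/(14015 + 12424))) + u) = √(((3532/1997)/(-679) + 24243/(1/(14015 + 12424))) + 19504) = √(((3532/1997)*(-1/679) + 24243/(1/26439)) + 19504) = √((-3532/1355963 + 24243/(1/26439)) + 19504) = √((-3532/1355963 + 24243*26439) + 19504) = √((-3532/1355963 + 640960677) + 19504) = √(869118962463419/1355963 + 19504) = √(869145409165771/1355963) = √1178529016448646342473/1355963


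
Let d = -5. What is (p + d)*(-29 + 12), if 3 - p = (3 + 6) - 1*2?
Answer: 153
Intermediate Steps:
p = -4 (p = 3 - ((3 + 6) - 1*2) = 3 - (9 - 2) = 3 - 1*7 = 3 - 7 = -4)
(p + d)*(-29 + 12) = (-4 - 5)*(-29 + 12) = -9*(-17) = 153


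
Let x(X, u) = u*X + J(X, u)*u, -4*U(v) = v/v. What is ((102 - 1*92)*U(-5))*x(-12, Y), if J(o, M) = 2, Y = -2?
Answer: -50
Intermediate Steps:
U(v) = -¼ (U(v) = -v/(4*v) = -¼*1 = -¼)
x(X, u) = 2*u + X*u (x(X, u) = u*X + 2*u = X*u + 2*u = 2*u + X*u)
((102 - 1*92)*U(-5))*x(-12, Y) = ((102 - 1*92)*(-¼))*(-2*(2 - 12)) = ((102 - 92)*(-¼))*(-2*(-10)) = (10*(-¼))*20 = -5/2*20 = -50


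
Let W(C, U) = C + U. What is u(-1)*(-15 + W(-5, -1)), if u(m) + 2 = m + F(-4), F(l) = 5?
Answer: -42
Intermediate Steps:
u(m) = 3 + m (u(m) = -2 + (m + 5) = -2 + (5 + m) = 3 + m)
u(-1)*(-15 + W(-5, -1)) = (3 - 1)*(-15 + (-5 - 1)) = 2*(-15 - 6) = 2*(-21) = -42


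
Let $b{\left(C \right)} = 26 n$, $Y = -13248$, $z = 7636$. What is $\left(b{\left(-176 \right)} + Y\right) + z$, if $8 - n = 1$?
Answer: $-5430$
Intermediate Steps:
$n = 7$ ($n = 8 - 1 = 7$)
$b{\left(C \right)} = 182$ ($b{\left(C \right)} = 26 \cdot 7 = 182$)
$\left(b{\left(-176 \right)} + Y\right) + z = \left(182 - 13248\right) + 7636 = -13066 + 7636 = -5430$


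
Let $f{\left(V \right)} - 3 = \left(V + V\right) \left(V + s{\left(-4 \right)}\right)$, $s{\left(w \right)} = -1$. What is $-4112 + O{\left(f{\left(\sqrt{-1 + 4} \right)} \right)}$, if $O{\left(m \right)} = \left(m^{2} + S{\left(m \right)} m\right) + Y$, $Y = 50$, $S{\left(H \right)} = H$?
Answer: $-3876 - 72 \sqrt{3} \approx -4000.7$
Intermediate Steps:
$f{\left(V \right)} = 3 + 2 V \left(-1 + V\right)$ ($f{\left(V \right)} = 3 + \left(V + V\right) \left(V - 1\right) = 3 + 2 V \left(-1 + V\right)$)
$O{\left(m \right)} = 50 + 2 m^{2}$ ($O{\left(m \right)} = \left(m^{2} + m m\right) + 50 = \left(m^{2} + m^{2}\right) + 50 = 2 m^{2} + 50 = 50 + 2 m^{2}$)
$-4112 + O{\left(f{\left(\sqrt{-1 + 4} \right)} \right)} = -4112 + \left(50 + 2 \left(3 - 2 \sqrt{-1 + 4} + 2 \left(\sqrt{-1 + 4}\right)^{2}\right)^{2}\right) = -4112 + \left(50 + 2 \left(3 - 2 \sqrt{3} + 2 \left(\sqrt{3}\right)^{2}\right)^{2}\right) = -4112 + \left(50 + 2 \left(3 - 2 \sqrt{3} + 2 \cdot 3\right)^{2}\right) = -4112 + \left(50 + 2 \left(3 - 2 \sqrt{3} + 6\right)^{2}\right) = -4112 + \left(50 + 2 \left(9 - 2 \sqrt{3}\right)^{2}\right) = -4062 + 2 \left(9 - 2 \sqrt{3}\right)^{2}$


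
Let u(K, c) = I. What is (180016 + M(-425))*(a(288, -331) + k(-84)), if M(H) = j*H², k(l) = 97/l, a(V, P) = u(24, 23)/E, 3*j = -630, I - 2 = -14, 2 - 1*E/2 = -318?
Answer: 74426557831/1680 ≈ 4.4302e+7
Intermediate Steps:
E = 640 (E = 4 - 2*(-318) = 4 + 636 = 640)
I = -12 (I = 2 - 14 = -12)
u(K, c) = -12
j = -210 (j = (⅓)*(-630) = -210)
a(V, P) = -3/160 (a(V, P) = -12/640 = -12*1/640 = -3/160)
M(H) = -210*H²
(180016 + M(-425))*(a(288, -331) + k(-84)) = (180016 - 210*(-425)²)*(-3/160 + 97/(-84)) = (180016 - 210*180625)*(-3/160 + 97*(-1/84)) = (180016 - 37931250)*(-3/160 - 97/84) = -37751234*(-3943/3360) = 74426557831/1680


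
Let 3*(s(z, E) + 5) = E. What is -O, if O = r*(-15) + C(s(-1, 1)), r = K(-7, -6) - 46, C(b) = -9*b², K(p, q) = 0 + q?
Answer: -584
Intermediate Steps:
s(z, E) = -5 + E/3
K(p, q) = q
r = -52 (r = -6 - 46 = -52)
O = 584 (O = -52*(-15) - 9*(-5 + (⅓)*1)² = 780 - 9*(-5 + ⅓)² = 780 - 9*(-14/3)² = 780 - 9*196/9 = 780 - 196 = 584)
-O = -1*584 = -584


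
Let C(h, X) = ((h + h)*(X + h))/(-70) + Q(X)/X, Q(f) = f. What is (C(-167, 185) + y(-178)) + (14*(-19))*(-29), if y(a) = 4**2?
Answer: 273591/35 ≈ 7816.9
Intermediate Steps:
C(h, X) = 1 - h*(X + h)/35 (C(h, X) = ((h + h)*(X + h))/(-70) + X/X = ((2*h)*(X + h))*(-1/70) + 1 = (2*h*(X + h))*(-1/70) + 1 = -h*(X + h)/35 + 1 = 1 - h*(X + h)/35)
y(a) = 16
(C(-167, 185) + y(-178)) + (14*(-19))*(-29) = ((1 - 1/35*(-167)*(185 - 167)) + 16) + (14*(-19))*(-29) = ((1 - 1/35*(-167)*18) + 16) - 266*(-29) = ((1 + 3006/35) + 16) + 7714 = (3041/35 + 16) + 7714 = 3601/35 + 7714 = 273591/35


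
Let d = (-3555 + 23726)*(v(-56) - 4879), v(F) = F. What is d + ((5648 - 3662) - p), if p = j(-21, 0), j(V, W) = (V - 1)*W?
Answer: -99541899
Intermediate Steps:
j(V, W) = W*(-1 + V) (j(V, W) = (-1 + V)*W = W*(-1 + V))
p = 0 (p = 0*(-1 - 21) = 0*(-22) = 0)
d = -99543885 (d = (-3555 + 23726)*(-56 - 4879) = 20171*(-4935) = -99543885)
d + ((5648 - 3662) - p) = -99543885 + ((5648 - 3662) - 1*0) = -99543885 + (1986 + 0) = -99543885 + 1986 = -99541899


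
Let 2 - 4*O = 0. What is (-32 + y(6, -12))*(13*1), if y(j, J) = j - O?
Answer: -689/2 ≈ -344.50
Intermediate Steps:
O = ½ (O = ½ - ¼*0 = ½ + 0 = ½ ≈ 0.50000)
y(j, J) = -½ + j (y(j, J) = j - 1*½ = j - ½ = -½ + j)
(-32 + y(6, -12))*(13*1) = (-32 + (-½ + 6))*(13*1) = (-32 + 11/2)*13 = -53/2*13 = -689/2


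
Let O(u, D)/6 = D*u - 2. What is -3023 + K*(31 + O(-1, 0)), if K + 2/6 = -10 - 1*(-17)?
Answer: -8689/3 ≈ -2896.3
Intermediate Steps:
O(u, D) = -12 + 6*D*u (O(u, D) = 6*(D*u - 2) = 6*(-2 + D*u) = -12 + 6*D*u)
K = 20/3 (K = -⅓ + (-10 - 1*(-17)) = -⅓ + (-10 + 17) = -⅓ + 7 = 20/3 ≈ 6.6667)
-3023 + K*(31 + O(-1, 0)) = -3023 + 20*(31 + (-12 + 6*0*(-1)))/3 = -3023 + 20*(31 + (-12 + 0))/3 = -3023 + 20*(31 - 12)/3 = -3023 + (20/3)*19 = -3023 + 380/3 = -8689/3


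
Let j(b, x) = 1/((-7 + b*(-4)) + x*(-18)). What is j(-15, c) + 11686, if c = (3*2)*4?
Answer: 4428993/379 ≈ 11686.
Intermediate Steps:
c = 24 (c = 6*4 = 24)
j(b, x) = 1/(-7 - 18*x - 4*b) (j(b, x) = 1/((-7 - 4*b) - 18*x) = 1/(-7 - 18*x - 4*b))
j(-15, c) + 11686 = -1/(7 + 4*(-15) + 18*24) + 11686 = -1/(7 - 60 + 432) + 11686 = -1/379 + 11686 = 4428993/379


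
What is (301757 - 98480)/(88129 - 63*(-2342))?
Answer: 203277/235675 ≈ 0.86253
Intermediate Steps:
(301757 - 98480)/(88129 - 63*(-2342)) = 203277/(88129 + 147546) = 203277/235675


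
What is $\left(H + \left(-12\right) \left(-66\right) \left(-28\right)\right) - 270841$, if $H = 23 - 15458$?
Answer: $-308452$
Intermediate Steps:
$H = -15435$ ($H = 23 - 15458 = -15435$)
$\left(H + \left(-12\right) \left(-66\right) \left(-28\right)\right) - 270841 = \left(-15435 + \left(-12\right) \left(-66\right) \left(-28\right)\right) - 270841 = \left(-15435 + 792 \left(-28\right)\right) - 270841 = \left(-15435 - 22176\right) - 270841 = -37611 - 270841 = -308452$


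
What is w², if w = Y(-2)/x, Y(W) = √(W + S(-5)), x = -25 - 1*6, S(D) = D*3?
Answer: -17/961 ≈ -0.017690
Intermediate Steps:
S(D) = 3*D
x = -31 (x = -25 - 6 = -31)
Y(W) = √(-15 + W) (Y(W) = √(W + 3*(-5)) = √(W - 15) = √(-15 + W))
w = -I*√17/31 (w = √(-15 - 2)/(-31) = √(-17)*(-1/31) = (I*√17)*(-1/31) = -I*√17/31 ≈ -0.133*I)
w² = (-I*√17/31)² = -17/961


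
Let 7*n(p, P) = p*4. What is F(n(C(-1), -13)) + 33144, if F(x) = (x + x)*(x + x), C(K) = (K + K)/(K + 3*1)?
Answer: 1624120/49 ≈ 33145.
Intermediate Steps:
C(K) = 2*K/(3 + K) (C(K) = (2*K)/(K + 3) = (2*K)/(3 + K) = 2*K/(3 + K))
n(p, P) = 4*p/7 (n(p, P) = (p*4)/7 = (4*p)/7 = 4*p/7)
F(x) = 4*x² (F(x) = (2*x)*(2*x) = 4*x²)
F(n(C(-1), -13)) + 33144 = 4*(4*(2*(-1)/(3 - 1))/7)² + 33144 = 4*(4*(2*(-1)/2)/7)² + 33144 = 4*(4*(2*(-1)*(½))/7)² + 33144 = 4*((4/7)*(-1))² + 33144 = 4*(-4/7)² + 33144 = 4*(16/49) + 33144 = 64/49 + 33144 = 1624120/49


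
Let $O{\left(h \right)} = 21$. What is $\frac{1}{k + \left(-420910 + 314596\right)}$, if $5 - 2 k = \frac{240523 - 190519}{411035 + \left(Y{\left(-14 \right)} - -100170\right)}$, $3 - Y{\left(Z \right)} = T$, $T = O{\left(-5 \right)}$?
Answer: $- \frac{1022374}{108690163505} \approx -9.4063 \cdot 10^{-6}$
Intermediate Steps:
$T = 21$
$Y{\left(Z \right)} = -18$ ($Y{\left(Z \right)} = 3 - 21 = -18$)
$k = \frac{2505931}{1022374}$ ($k = \frac{5}{2} - \frac{\left(240523 - 190519\right) \frac{1}{411035 - -100152}}{2} = \frac{5}{2} - \frac{50004 \frac{1}{411035 + \left(-18 + 100170\right)}}{2} = \frac{5}{2} - \frac{50004 \frac{1}{411035 + 100152}}{2} = \frac{5}{2} - \frac{50004 \cdot \frac{1}{511187}}{2} = \frac{5}{2} - \frac{25002}{511187} = \frac{2505931}{1022374} \approx 2.4511$)
$\frac{1}{k + \left(-420910 + 314596\right)} = \frac{1}{\frac{2505931}{1022374} + \left(-420910 + 314596\right)} = \frac{1}{\frac{2505931}{1022374} - 106314} = \frac{1}{- \frac{108690163505}{1022374}} = - \frac{1022374}{108690163505}$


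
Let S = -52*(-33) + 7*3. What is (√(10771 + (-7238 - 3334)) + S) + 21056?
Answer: 22793 + √199 ≈ 22807.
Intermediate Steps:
S = 1737 (S = 1716 + 21 = 1737)
(√(10771 + (-7238 - 3334)) + S) + 21056 = (√(10771 + (-7238 - 3334)) + 1737) + 21056 = (√(10771 - 10572) + 1737) + 21056 = (√199 + 1737) + 21056 = (1737 + √199) + 21056 = 22793 + √199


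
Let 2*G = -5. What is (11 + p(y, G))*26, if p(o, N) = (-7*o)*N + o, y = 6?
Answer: 3172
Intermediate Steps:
G = -5/2 (G = (½)*(-5) = -5/2 ≈ -2.5000)
p(o, N) = o - 7*N*o (p(o, N) = -7*N*o + o = o - 7*N*o)
(11 + p(y, G))*26 = (11 + 6*(1 - 7*(-5/2)))*26 = (11 + 6*(1 + 35/2))*26 = (11 + 6*(37/2))*26 = (11 + 111)*26 = 122*26 = 3172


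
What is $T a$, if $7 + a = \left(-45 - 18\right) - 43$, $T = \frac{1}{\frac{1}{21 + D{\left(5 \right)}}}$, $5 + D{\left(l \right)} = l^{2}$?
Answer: $-4633$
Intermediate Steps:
$D{\left(l \right)} = -5 + l^{2}$
$T = 41$ ($T = \frac{1}{\frac{1}{21 - \left(5 - 5^{2}\right)}} = \frac{1}{\frac{1}{21 + \left(-5 + 25\right)}} = \frac{1}{\frac{1}{21 + 20}} = \frac{1}{\frac{1}{41}} = 41$)
$a = -113$ ($a = -7 - 106 = -113$)
$T a = 41 \left(-113\right) = -4633$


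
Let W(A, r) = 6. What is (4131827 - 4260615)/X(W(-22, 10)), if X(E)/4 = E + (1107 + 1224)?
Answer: -32197/2337 ≈ -13.777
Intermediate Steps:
X(E) = 9324 + 4*E (X(E) = 4*(E + (1107 + 1224)) = 4*(E + 2331) = 4*(2331 + E) = 9324 + 4*E)
(4131827 - 4260615)/X(W(-22, 10)) = (4131827 - 4260615)/(9324 + 4*6) = -128788/(9324 + 24) = -128788/9348 = -128788*1/9348 = -32197/2337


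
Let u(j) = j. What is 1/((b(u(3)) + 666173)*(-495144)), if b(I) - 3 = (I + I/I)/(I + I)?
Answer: -1/329853379440 ≈ -3.0317e-12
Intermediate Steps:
b(I) = 3 + (1 + I)/(2*I) (b(I) = 3 + (I + I/I)/(I + I) = 3 + (I + 1)/((2*I)) = 3 + (1 + I)*(1/(2*I)) = 3 + (1 + I)/(2*I))
1/((b(u(3)) + 666173)*(-495144)) = 1/(((½)*(1 + 7*3)/3 + 666173)*(-495144)) = -1/495144/((½)*(⅓)*(1 + 21) + 666173) = -1/495144/((½)*(⅓)*22 + 666173) = -1/495144/(11/3 + 666173) = -1/495144/(1998530/3) = (3/1998530)*(-1/495144) = -1/329853379440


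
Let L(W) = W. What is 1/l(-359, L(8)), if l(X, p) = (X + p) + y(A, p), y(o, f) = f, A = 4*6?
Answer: -1/343 ≈ -0.0029155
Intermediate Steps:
A = 24
l(X, p) = X + 2*p (l(X, p) = (X + p) + p = X + 2*p)
1/l(-359, L(8)) = 1/(-359 + 2*8) = 1/(-359 + 16) = 1/(-343) = -1/343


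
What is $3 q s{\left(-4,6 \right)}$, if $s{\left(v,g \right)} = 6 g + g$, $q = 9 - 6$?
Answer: $378$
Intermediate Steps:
$q = 3$
$s{\left(v,g \right)} = 7 g$
$3 q s{\left(-4,6 \right)} = 3 \cdot 3 \cdot 7 \cdot 6 = 9 \cdot 42 = 378$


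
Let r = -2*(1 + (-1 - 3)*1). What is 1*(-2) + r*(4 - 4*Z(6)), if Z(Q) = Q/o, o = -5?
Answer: 254/5 ≈ 50.800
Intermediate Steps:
r = 6 (r = -2*(1 - 4*1) = -2*(1 - 4) = -2*(-3) = 6)
Z(Q) = -Q/5 (Z(Q) = Q/(-5) = Q*(-⅕) = -Q/5)
1*(-2) + r*(4 - 4*Z(6)) = 1*(-2) + 6*(4 - (-4)*6/5) = -2 + 6*(4 - 4*(-6/5)) = -2 + 6*(4 + 24/5) = -2 + 6*(44/5) = -2 + 264/5 = 254/5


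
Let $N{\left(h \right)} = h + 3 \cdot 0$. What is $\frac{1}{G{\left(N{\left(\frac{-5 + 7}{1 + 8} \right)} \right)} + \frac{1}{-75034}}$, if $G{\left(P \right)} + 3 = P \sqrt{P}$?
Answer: $- \frac{12313085927958}{36894381074713} - \frac{304025462424 \sqrt{2}}{36894381074713} \approx -0.34539$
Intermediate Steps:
$N{\left(h \right)} = h$ ($N{\left(h \right)} = h + 0 = h$)
$G{\left(P \right)} = -3 + P^{\frac{3}{2}}$ ($G{\left(P \right)} = -3 + P \sqrt{P} = -3 + P^{\frac{3}{2}}$)
$\frac{1}{G{\left(N{\left(\frac{-5 + 7}{1 + 8} \right)} \right)} + \frac{1}{-75034}} = \frac{1}{\left(-3 + \left(\frac{-5 + 7}{1 + 8}\right)^{\frac{3}{2}}\right) + \frac{1}{-75034}} = \frac{1}{\left(-3 + \left(\frac{2}{9}\right)^{\frac{3}{2}}\right) - \frac{1}{75034}} = \frac{1}{\left(-3 + \frac{2 \sqrt{2}}{27}\right) - \frac{1}{75034}} = \frac{1}{- \frac{225103}{75034} + \frac{2 \sqrt{2}}{27}}$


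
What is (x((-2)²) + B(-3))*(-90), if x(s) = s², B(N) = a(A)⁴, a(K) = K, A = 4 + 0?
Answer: -24480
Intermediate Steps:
A = 4
B(N) = 256 (B(N) = 4⁴ = 256)
(x((-2)²) + B(-3))*(-90) = (((-2)²)² + 256)*(-90) = (4² + 256)*(-90) = (16 + 256)*(-90) = 272*(-90) = -24480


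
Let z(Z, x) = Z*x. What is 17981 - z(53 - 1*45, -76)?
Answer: 18589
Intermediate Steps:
17981 - z(53 - 1*45, -76) = 17981 - (53 - 1*45)*(-76) = 17981 - (53 - 45)*(-76) = 17981 - 8*(-76) = 17981 - 1*(-608) = 17981 + 608 = 18589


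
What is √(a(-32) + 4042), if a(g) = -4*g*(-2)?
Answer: √3786 ≈ 61.530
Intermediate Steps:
a(g) = 8*g
√(a(-32) + 4042) = √(8*(-32) + 4042) = √(-256 + 4042) = √3786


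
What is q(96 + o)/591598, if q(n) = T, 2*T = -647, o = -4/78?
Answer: -647/1183196 ≈ -0.00054682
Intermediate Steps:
o = -2/39 (o = -4*1/78 = -2/39 ≈ -0.051282)
T = -647/2 (T = (1/2)*(-647) = -647/2 ≈ -323.50)
q(n) = -647/2
q(96 + o)/591598 = -647/2/591598 = -647/2*1/591598 = -647/1183196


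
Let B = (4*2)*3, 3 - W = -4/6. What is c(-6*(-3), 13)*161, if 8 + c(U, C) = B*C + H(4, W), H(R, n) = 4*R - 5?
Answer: 50715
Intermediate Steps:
W = 11/3 (W = 3 - (-4)/6 = 3 - 1*(-⅔) = 3 + ⅔ = 11/3 ≈ 3.6667)
H(R, n) = -5 + 4*R
B = 24 (B = 8*3 = 24)
c(U, C) = 3 + 24*C (c(U, C) = -8 + (24*C + (-5 + 4*4)) = -8 + (24*C + (-5 + 16)) = -8 + (24*C + 11) = -8 + (11 + 24*C) = 3 + 24*C)
c(-6*(-3), 13)*161 = (3 + 24*13)*161 = (3 + 312)*161 = 315*161 = 50715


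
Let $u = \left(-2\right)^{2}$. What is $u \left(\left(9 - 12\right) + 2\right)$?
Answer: $-4$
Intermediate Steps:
$u = 4$
$u \left(\left(9 - 12\right) + 2\right) = 4 \left(\left(9 - 12\right) + 2\right) = 4 \left(-3 + 2\right) = 4 \left(-1\right) = -4$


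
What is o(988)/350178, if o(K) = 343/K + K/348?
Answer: 273877/30099900168 ≈ 9.0989e-6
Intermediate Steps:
o(K) = 343/K + K/348 (o(K) = 343/K + K*(1/348) = 343/K + K/348)
o(988)/350178 = (343/988 + (1/348)*988)/350178 = (343*(1/988) + 247/87)*(1/350178) = (343/988 + 247/87)*(1/350178) = (273877/85956)*(1/350178) = 273877/30099900168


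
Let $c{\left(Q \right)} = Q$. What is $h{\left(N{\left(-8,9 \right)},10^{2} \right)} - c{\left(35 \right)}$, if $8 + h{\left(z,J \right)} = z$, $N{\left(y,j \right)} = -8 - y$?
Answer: $-43$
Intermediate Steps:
$h{\left(z,J \right)} = -8 + z$
$h{\left(N{\left(-8,9 \right)},10^{2} \right)} - c{\left(35 \right)} = \left(-8 - 0\right) - 35 = \left(-8 + \left(-8 + 8\right)\right) - 35 = \left(-8 + 0\right) - 35 = -8 - 35 = -43$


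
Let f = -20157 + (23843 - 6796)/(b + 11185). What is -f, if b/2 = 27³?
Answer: 1018939460/50551 ≈ 20157.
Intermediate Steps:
b = 39366 (b = 2*27³ = 2*19683 = 39366)
f = -1018939460/50551 (f = -20157 + (23843 - 6796)/(39366 + 11185) = -20157 + 17047/50551 = -1018939460/50551 ≈ -20157.)
-f = -1*(-1018939460/50551) = 1018939460/50551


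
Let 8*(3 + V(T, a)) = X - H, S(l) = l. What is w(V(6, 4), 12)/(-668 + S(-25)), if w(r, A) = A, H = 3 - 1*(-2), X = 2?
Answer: -4/231 ≈ -0.017316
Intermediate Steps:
H = 5 (H = 3 + 2 = 5)
V(T, a) = -27/8 (V(T, a) = -3 + (2 - 1*5)/8 = -3 + (2 - 5)/8 = -3 + (⅛)*(-3) = -3 - 3/8 = -27/8)
w(V(6, 4), 12)/(-668 + S(-25)) = 12/(-668 - 25) = 12/(-693) = -1/693*12 = -4/231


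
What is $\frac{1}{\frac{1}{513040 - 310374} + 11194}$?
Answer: $\frac{202666}{2268643205} \approx 8.9334 \cdot 10^{-5}$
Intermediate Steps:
$\frac{1}{\frac{1}{513040 - 310374} + 11194} = \frac{1}{\frac{1}{202666} + 11194} = \frac{1}{\frac{2268643205}{202666}} = \frac{202666}{2268643205}$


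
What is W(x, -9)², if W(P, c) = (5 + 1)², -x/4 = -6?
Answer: 1296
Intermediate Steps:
x = 24 (x = -4*(-6) = 24)
W(P, c) = 36 (W(P, c) = 6² = 36)
W(x, -9)² = 36² = 1296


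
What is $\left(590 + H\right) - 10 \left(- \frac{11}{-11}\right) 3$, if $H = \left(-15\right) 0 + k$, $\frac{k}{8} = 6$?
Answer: $-19140$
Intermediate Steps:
$k = 48$ ($k = 8 \cdot 6 = 48$)
$H = 48$ ($H = \left(-15\right) 0 + 48 = 0 + 48 = 48$)
$\left(590 + H\right) - 10 \left(- \frac{11}{-11}\right) 3 = \left(590 + 48\right) - 10 \left(- \frac{11}{-11}\right) 3 = 638 - 10 \left(\left(-11\right) \left(- \frac{1}{11}\right)\right) 3 = 638 \left(-10\right) 1 \cdot 3 = 638 \left(\left(-10\right) 3\right) = 638 \left(-30\right) = -19140$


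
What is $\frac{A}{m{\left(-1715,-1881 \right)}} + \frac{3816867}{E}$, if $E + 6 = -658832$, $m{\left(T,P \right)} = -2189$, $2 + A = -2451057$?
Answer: $\frac{1606495687579}{1442196382} \approx 1113.9$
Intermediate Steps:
$A = -2451059$ ($A = -2 - 2451057 = -2451059$)
$E = -658838$ ($E = -6 - 658832 = -658838$)
$\frac{A}{m{\left(-1715,-1881 \right)}} + \frac{3816867}{E} = - \frac{2451059}{-2189} + \frac{3816867}{-658838} = \left(-2451059\right) \left(- \frac{1}{2189}\right) + 3816867 \left(- \frac{1}{658838}\right) = \frac{2451059}{2189} - \frac{3816867}{658838} = \frac{1606495687579}{1442196382}$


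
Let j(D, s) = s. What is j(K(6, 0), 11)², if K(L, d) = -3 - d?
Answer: 121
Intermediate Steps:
j(K(6, 0), 11)² = 11² = 121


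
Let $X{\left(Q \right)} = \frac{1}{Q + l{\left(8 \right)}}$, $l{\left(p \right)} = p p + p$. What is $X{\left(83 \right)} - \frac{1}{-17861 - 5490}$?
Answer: $\frac{23506}{3619405} \approx 0.0064944$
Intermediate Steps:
$l{\left(p \right)} = p + p^{2}$ ($l{\left(p \right)} = p^{2} + p = p + p^{2}$)
$X{\left(Q \right)} = \frac{1}{72 + Q}$ ($X{\left(Q \right)} = \frac{1}{Q + 8 \left(1 + 8\right)} = \frac{1}{Q + 8 \cdot 9} = \frac{1}{Q + 72} = \frac{1}{72 + Q}$)
$X{\left(83 \right)} - \frac{1}{-17861 - 5490} = \frac{1}{72 + 83} - \frac{1}{-17861 - 5490} = \frac{1}{155} - \frac{1}{-23351} = \frac{1}{155} - - \frac{1}{23351} = \frac{1}{155} + \frac{1}{23351} = \frac{23506}{3619405}$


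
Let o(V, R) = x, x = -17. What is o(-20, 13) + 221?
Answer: 204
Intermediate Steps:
o(V, R) = -17
o(-20, 13) + 221 = -17 + 221 = 204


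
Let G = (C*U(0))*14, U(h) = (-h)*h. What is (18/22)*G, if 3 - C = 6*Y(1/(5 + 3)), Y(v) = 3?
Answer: 0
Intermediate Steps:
U(h) = -h²
C = -15 (C = 3 - 6*3 = 3 - 1*18 = 3 - 18 = -15)
G = 0 (G = -(-15)*0²*14 = -(-15)*0*14 = -15*0*14 = 0*14 = 0)
(18/22)*G = (18/22)*0 = (18*(1/22))*0 = (9/11)*0 = 0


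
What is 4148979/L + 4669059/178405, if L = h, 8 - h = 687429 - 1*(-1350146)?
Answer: 2924440646986/121170713545 ≈ 24.135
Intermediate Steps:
h = -2037567 (h = 8 - (687429 - 1*(-1350146)) = 8 - (687429 + 1350146) = 8 - 1*2037575 = 8 - 2037575 = -2037567)
L = -2037567
4148979/L + 4669059/178405 = 4148979/(-2037567) + 4669059/178405 = 4148979*(-1/2037567) + 4669059*(1/178405) = -1382993/679189 + 4669059/178405 = 2924440646986/121170713545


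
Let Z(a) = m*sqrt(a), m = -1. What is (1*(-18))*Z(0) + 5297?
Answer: 5297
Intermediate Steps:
Z(a) = -sqrt(a)
(1*(-18))*Z(0) + 5297 = (1*(-18))*(-sqrt(0)) + 5297 = -(-18)*0 + 5297 = -18*0 + 5297 = 0 + 5297 = 5297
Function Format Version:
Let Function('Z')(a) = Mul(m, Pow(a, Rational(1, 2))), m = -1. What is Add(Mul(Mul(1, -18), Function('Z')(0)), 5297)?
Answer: 5297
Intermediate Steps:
Function('Z')(a) = Mul(-1, Pow(a, Rational(1, 2)))
Add(Mul(Mul(1, -18), Function('Z')(0)), 5297) = Add(Mul(Mul(1, -18), Mul(-1, Pow(0, Rational(1, 2)))), 5297) = Add(Mul(-18, Mul(-1, 0)), 5297) = Add(Mul(-18, 0), 5297) = Add(0, 5297) = 5297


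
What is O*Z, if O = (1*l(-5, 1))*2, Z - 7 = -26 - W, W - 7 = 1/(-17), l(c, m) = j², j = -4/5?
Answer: -14112/425 ≈ -33.205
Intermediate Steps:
j = -⅘ (j = -4*⅕ = -⅘ ≈ -0.80000)
l(c, m) = 16/25 (l(c, m) = (-⅘)² = 16/25)
W = 118/17 (W = 7 + 1/(-17) = 7 - 1/17 = 118/17 ≈ 6.9412)
Z = -441/17 (Z = 7 + (-26 - 1*118/17) = 7 + (-26 - 118/17) = 7 - 560/17 = -441/17 ≈ -25.941)
O = 32/25 (O = (1*(16/25))*2 = (16/25)*2 = 32/25 ≈ 1.2800)
O*Z = (32/25)*(-441/17) = -14112/425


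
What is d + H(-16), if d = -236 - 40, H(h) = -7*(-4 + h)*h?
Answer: -2516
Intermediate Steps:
H(h) = -7*h*(-4 + h)
d = -276
d + H(-16) = -276 + 7*(-16)*(4 - 1*(-16)) = -276 + 7*(-16)*(4 + 16) = -276 + 7*(-16)*20 = -276 - 2240 = -2516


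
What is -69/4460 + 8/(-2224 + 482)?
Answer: -77939/3884660 ≈ -0.020063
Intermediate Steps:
-69/4460 + 8/(-2224 + 482) = -69*1/4460 + 8/(-1742) = -69/4460 + 8*(-1/1742) = -69/4460 - 4/871 = -77939/3884660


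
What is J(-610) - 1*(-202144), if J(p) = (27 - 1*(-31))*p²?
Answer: 21783944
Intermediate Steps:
J(p) = 58*p² (J(p) = (27 + 31)*p² = 58*p²)
J(-610) - 1*(-202144) = 58*(-610)² - 1*(-202144) = 58*372100 + 202144 = 21581800 + 202144 = 21783944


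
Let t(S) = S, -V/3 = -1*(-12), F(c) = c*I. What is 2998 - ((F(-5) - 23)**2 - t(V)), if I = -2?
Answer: 2793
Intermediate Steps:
F(c) = -2*c (F(c) = c*(-2) = -2*c)
V = -36 (V = -(-3)*(-12) = -3*12 = -36)
2998 - ((F(-5) - 23)**2 - t(V)) = 2998 - ((-2*(-5) - 23)**2 - 1*(-36)) = 2998 - ((10 - 23)**2 + 36) = 2998 - ((-13)**2 + 36) = 2998 - (169 + 36) = 2998 - 1*205 = 2998 - 205 = 2793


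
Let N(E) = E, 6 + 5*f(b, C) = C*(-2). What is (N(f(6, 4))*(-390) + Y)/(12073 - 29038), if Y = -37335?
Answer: 4027/1885 ≈ 2.1363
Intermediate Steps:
f(b, C) = -6/5 - 2*C/5 (f(b, C) = -6/5 + (C*(-2))/5 = -6/5 + (-2*C)/5 = -6/5 - 2*C/5)
(N(f(6, 4))*(-390) + Y)/(12073 - 29038) = ((-6/5 - ⅖*4)*(-390) - 37335)/(12073 - 29038) = ((-6/5 - 8/5)*(-390) - 37335)/(-16965) = (-14/5*(-390) - 37335)*(-1/16965) = (1092 - 37335)*(-1/16965) = -36243*(-1/16965) = 4027/1885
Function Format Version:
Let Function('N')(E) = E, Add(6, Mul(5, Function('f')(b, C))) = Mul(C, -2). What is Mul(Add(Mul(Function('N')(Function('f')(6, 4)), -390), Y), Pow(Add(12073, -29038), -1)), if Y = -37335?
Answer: Rational(4027, 1885) ≈ 2.1363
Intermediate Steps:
Function('f')(b, C) = Add(Rational(-6, 5), Mul(Rational(-2, 5), C)) (Function('f')(b, C) = Add(Rational(-6, 5), Mul(Rational(1, 5), Mul(C, -2))) = Add(Rational(-6, 5), Mul(Rational(1, 5), Mul(-2, C))) = Add(Rational(-6, 5), Mul(Rational(-2, 5), C)))
Mul(Add(Mul(Function('N')(Function('f')(6, 4)), -390), Y), Pow(Add(12073, -29038), -1)) = Mul(Add(Mul(Add(Rational(-6, 5), Mul(Rational(-2, 5), 4)), -390), -37335), Pow(Add(12073, -29038), -1)) = Mul(Add(Mul(Add(Rational(-6, 5), Rational(-8, 5)), -390), -37335), Pow(-16965, -1)) = Mul(Add(Mul(Rational(-14, 5), -390), -37335), Rational(-1, 16965)) = Mul(Add(1092, -37335), Rational(-1, 16965)) = Mul(-36243, Rational(-1, 16965)) = Rational(4027, 1885)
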